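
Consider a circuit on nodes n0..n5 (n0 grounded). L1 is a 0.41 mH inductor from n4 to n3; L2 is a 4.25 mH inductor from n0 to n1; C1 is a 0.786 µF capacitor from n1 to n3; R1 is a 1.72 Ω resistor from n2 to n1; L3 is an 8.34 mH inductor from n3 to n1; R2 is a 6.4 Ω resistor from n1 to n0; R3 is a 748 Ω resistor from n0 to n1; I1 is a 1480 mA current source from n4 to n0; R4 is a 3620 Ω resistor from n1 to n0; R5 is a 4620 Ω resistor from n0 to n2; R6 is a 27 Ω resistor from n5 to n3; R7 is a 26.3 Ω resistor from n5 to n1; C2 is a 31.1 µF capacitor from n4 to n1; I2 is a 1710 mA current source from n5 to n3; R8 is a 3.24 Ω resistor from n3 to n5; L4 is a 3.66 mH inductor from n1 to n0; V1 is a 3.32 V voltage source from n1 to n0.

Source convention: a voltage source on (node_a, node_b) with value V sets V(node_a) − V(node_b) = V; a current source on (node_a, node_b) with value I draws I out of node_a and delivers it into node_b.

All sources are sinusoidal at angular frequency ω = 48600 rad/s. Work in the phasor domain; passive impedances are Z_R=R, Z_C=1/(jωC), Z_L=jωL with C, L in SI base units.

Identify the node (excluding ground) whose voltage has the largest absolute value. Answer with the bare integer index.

3

Element admittances at ω=48600 rad/s:
  Y(L1) = 0.000-0.05019j S between n4,n3
  Y(L2) = 0.000-0.004841j S between n0,n1
  Y(C1) = 0.000+0.03820j S between n1,n3
  Y(R1) = 0.5814+0.000j S between n2,n1
  Y(L3) = 0.000-0.002467j S between n3,n1
  Y(R2) = 0.1562+0.000j S between n1,n0
  Y(R3) = 0.001337+0.000j S between n0,n1
  I1: injects 1.48 A into n0 (from n4)
  Y(R4) = 0.0002762+0.000j S between n1,n0
  Y(R5) = 0.0002165+0.000j S between n0,n2
  Y(R6) = 0.03704+0.000j S between n5,n3
  Y(R7) = 0.03802+0.000j S between n5,n1
  Y(C2) = 0.000+1.511j S between n4,n1
  I2: injects 1.71 A into n3 (from n5)
  Y(R8) = 0.3086+0.000j S between n3,n5
  Y(L4) = 0.000-0.005622j S between n1,n0
  V1: constraint V(n1)−V(n0) = 3.32
Assemble and solve the 6×6 MNA system:
  V(n1)=3.320+0.000j  V(n2)=3.319+0.000j  V(n3)=8.578+2.483j  V(n4)=3.139+0.9275j  V(n5)=3.600+2.237j
  i(V1)=-2.005+0.03474j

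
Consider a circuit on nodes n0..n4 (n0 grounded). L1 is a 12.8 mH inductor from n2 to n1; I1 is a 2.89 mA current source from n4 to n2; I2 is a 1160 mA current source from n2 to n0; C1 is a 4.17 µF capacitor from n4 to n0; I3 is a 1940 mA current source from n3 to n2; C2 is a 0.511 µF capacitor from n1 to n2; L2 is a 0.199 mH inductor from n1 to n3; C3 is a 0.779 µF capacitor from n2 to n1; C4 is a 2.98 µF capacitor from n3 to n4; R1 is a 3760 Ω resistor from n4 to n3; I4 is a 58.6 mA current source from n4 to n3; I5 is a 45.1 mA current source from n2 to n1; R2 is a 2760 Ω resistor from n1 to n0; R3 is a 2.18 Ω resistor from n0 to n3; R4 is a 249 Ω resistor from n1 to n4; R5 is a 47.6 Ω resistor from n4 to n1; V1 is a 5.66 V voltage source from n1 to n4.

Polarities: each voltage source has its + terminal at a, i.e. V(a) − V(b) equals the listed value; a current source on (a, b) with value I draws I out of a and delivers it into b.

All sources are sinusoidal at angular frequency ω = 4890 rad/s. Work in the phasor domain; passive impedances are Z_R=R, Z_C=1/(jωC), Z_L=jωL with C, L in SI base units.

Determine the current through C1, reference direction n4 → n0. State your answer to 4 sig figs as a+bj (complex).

-0.02261-0.1710j A

MNA unknowns: 4 node voltages V₁..V_4 plus 1 source current (V1)
L1: Y=0.000-0.01598j on G[2,1]
I1: z[4]−=0.00289, z[2]+=0.00289
I2: z[2]−=1.16, z[0]+=1.16
C1: Y=0.000+0.02039j on G[4,0]
I3: z[3]−=1.94, z[2]+=1.94
C2: Y=0.000+0.002499j on G[1,2]
L2: Y=0.000-1.028j on G[1,3]
C3: Y=0.000+0.003809j on G[2,1]
C4: Y=0.000+0.01457j on G[3,4]
R1: Y=0.0002660+0.000j on G[4,3]
I4: z[4]−=0.0586, z[3]+=0.0586
I5: z[2]−=0.0451, z[1]+=0.0451
R2: Y=0.0003623+0.000j on G[1,0]
R3: Y=0.4587+0.000j on G[0,3]
R4: Y=0.004016+0.000j on G[1,4]
R5: Y=0.02101+0.000j on G[4,1]
V1: row V1−V4=5.66, i_V1 at 1,4
solve → V1=-2.727+1.109j, V2=-2.727+77.42j, V3=-2.477+0.3720j, V4=-8.387+1.109j
aux → i_V1=-0.1151-0.2569j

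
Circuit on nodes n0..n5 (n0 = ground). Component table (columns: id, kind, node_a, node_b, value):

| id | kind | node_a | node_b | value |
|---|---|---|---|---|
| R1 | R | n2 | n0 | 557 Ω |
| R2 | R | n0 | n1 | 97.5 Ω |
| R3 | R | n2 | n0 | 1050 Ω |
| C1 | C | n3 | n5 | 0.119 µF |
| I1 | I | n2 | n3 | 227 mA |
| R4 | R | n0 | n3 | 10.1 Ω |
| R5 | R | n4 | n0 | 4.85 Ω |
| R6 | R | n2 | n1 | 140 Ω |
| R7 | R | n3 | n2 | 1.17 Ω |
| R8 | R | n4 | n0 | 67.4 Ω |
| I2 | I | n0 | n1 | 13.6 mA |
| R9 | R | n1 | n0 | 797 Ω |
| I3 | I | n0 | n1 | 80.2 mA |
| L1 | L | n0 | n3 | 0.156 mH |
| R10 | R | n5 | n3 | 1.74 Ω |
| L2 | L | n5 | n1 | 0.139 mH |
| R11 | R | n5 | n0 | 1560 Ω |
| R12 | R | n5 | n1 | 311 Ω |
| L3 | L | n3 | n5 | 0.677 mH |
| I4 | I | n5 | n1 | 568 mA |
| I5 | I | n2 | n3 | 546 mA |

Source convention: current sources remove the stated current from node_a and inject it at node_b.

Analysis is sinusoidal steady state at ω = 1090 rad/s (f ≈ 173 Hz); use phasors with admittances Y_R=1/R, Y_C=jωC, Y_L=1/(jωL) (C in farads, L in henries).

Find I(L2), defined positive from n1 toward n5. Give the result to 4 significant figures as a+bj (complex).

Apply KCL at each of the 5 non-ground nodes and solve the resulting linear system.
Node n1: branches {R2, R6, I2, R9, I3, L2, R12, I4} → V_1 = 0.02611+0.1691j
Node n2: branches {R1, R3, I1, R6, R7, I5} → V_2 = -0.8932+0.01751j
Node n3: branches {C1, I1, R4, R7, L1, R10, L3, I5} → V_3 = 0.0006212+0.01630j
Node n4: branches {R5, R8} → V_4 = 0.000+0.000j
Node n5: branches {C1, R10, L2, R11, R12, L3, I4} → V_5 = 0.02560+0.06985j

0.6549-0.003348j A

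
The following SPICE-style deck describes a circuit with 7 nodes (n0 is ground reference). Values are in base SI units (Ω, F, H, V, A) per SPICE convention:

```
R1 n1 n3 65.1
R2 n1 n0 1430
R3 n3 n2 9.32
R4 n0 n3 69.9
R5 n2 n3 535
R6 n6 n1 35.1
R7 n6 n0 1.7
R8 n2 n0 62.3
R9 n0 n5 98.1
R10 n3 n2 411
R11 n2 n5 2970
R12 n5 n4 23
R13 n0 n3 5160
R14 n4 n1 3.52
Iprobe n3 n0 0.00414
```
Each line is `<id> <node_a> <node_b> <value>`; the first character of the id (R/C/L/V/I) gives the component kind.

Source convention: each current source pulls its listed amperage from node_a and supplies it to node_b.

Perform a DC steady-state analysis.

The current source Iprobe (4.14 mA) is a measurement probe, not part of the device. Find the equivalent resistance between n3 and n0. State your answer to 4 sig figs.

Apply KCL at each of the 6 non-ground nodes and solve the resulting linear system.
Node n1: branches {R1, R2, R6, R14} → V_1 = -0.03181
Node n2: branches {R3, R5, R8, R10, R11} → V_2 = -0.09163
Node n3: branches {R1, R3, R4, R5, R10, R13, Iprobe} → V_3 = -0.1050
Node n4: branches {R12, R14} → V_4 = -0.03097
Node n5: branches {R9, R11, R12} → V_5 = -0.02551
Node n6: branches {R6, R7} → V_6 = -0.001469

R_eq = 25.36 Ω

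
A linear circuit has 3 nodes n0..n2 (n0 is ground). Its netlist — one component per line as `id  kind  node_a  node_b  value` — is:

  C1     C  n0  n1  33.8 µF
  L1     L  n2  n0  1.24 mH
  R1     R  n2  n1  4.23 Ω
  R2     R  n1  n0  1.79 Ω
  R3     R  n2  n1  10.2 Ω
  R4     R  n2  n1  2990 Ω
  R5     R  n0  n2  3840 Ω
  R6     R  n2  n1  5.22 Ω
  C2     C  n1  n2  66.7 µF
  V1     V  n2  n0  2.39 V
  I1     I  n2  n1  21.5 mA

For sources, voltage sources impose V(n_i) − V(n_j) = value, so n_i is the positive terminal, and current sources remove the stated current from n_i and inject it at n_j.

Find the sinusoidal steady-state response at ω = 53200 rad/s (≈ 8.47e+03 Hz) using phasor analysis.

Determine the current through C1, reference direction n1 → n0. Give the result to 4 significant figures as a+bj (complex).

Element admittances at ω=53200 rad/s:
  Y(C1) = 0.000+1.798j S between n0,n1
  Y(L1) = 0.000-0.01516j S between n2,n0
  Y(R1) = 0.2364+0.000j S between n2,n1
  Y(R2) = 0.5587+0.000j S between n1,n0
  Y(R3) = 0.09804+0.000j S between n2,n1
  Y(R4) = 0.0003344+0.000j S between n2,n1
  Y(R5) = 0.0002604+0.000j S between n0,n2
  Y(R6) = 0.1916+0.000j S between n2,n1
  Y(C2) = 0.000+3.548j S between n1,n2
  V1: constraint V(n2)−V(n0) = 2.39
  I1: injects 0.0215 A into n1 (from n2)
Assemble and solve the 3×3 MNA system:
  V(n1)=1.570+0.07932j  V(n2)=2.390+0.000j
  i(V1)=-0.7351-2.831j

-0.1426+2.823j A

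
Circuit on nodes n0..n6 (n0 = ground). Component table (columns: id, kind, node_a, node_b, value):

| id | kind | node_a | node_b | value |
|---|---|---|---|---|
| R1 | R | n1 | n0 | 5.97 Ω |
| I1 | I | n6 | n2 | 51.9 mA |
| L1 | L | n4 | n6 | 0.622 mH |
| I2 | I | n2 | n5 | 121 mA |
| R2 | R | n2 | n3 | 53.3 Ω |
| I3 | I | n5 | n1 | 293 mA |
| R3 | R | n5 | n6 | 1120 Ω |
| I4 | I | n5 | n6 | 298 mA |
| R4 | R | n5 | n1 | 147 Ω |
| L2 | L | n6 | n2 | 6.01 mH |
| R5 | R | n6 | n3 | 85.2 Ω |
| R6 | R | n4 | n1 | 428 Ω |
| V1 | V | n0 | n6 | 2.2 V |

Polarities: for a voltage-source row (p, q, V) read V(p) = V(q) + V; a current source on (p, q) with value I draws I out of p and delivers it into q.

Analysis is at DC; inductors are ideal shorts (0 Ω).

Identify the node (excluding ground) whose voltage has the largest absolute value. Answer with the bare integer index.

5

Element admittances at DC:
  Y(R1) = 0.1675 S between n1,n0
  I1: injects 0.0519 A into n2 (from n6)
  L1: short n4↔n6 (DC inductor)
  I2: injects 0.121 A into n5 (from n2)
  Y(R2) = 0.01876 S between n2,n3
  I3: injects 0.293 A into n1 (from n5)
  Y(R3) = 0.0008929 S between n5,n6
  I4: injects 0.298 A into n6 (from n5)
  Y(R4) = 0.006803 S between n5,n1
  L2: short n6↔n2 (DC inductor)
  Y(R5) = 0.01174 S between n6,n3
  Y(R6) = 0.002336 S between n4,n1
  V1: constraint V(n0)−V(n6) = 2.2
Assemble and solve the 9×9 MNA system:
  V(n1)=-0.7581  V(n2)=-2.200  V(n3)=-2.200  V(n4)=-2.200  V(n5)=-62.00  V(n6)=-2.200
  i(L1)=0.003369  i(L2)=0.06910  i(V1)=-0.1270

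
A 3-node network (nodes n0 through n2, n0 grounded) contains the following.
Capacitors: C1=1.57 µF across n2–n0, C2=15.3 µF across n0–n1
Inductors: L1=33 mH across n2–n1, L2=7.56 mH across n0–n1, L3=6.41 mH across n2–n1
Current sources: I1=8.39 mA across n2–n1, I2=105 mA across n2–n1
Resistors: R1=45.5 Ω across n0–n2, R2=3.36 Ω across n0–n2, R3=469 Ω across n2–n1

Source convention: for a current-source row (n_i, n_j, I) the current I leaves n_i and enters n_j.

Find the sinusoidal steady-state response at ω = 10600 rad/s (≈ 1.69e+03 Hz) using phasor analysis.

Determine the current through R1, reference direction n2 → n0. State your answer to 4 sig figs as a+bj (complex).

Apply KCL at each of the 2 non-ground nodes and solve the resulting linear system.
Node n1: branches {L1, C2, L2, I1, L3, R3, I2} → V_1 = 0.06653-0.8493j
Node n2: branches {C1, L1, I1, R1, L3, R2, R3, I2} → V_2 = -0.3984-0.01042j

-0.008755-0.0002290j A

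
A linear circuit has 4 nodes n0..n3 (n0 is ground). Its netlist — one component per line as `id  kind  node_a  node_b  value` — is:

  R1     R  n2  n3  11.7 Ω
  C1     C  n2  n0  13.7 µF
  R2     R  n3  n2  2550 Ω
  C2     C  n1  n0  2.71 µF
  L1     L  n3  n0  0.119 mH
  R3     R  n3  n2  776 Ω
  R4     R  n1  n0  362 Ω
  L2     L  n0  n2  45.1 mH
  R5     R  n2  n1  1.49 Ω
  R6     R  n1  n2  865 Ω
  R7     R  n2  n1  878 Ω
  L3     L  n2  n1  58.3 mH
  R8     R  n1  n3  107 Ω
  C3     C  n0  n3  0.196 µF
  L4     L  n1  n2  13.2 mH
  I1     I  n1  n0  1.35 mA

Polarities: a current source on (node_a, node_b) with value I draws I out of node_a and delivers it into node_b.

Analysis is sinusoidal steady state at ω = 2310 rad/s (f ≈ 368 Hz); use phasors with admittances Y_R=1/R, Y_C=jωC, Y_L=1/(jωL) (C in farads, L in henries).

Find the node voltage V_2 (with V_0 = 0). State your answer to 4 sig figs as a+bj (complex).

Element admittances at ω=2310 rad/s:
  Y(R1) = 0.08547+0.000j S between n2,n3
  Y(C1) = 0.000+0.03165j S between n2,n0
  Y(R2) = 0.0003922+0.000j S between n3,n2
  Y(C2) = 0.000+0.006260j S between n1,n0
  Y(L1) = 0.000-3.638j S between n3,n0
  Y(R3) = 0.001289+0.000j S between n3,n2
  Y(R4) = 0.002762+0.000j S between n1,n0
  Y(L2) = 0.000-0.009599j S between n0,n2
  Y(R5) = 0.6711+0.000j S between n2,n1
  Y(R6) = 0.001156+0.000j S between n1,n2
  Y(R7) = 0.001139+0.000j S between n2,n1
  Y(L3) = 0.000-0.007425j S between n2,n1
  Y(R8) = 0.009346+0.000j S between n1,n3
  Y(C3) = 0.000+0.0004528j S between n0,n3
  Y(L4) = 0.000-0.03280j S between n1,n2
  I1: injects 0.00135 A into n0 (from n1)
Assemble and solve the 3×3 MNA system:
  V(n1)=-0.01425+0.003327j  V(n2)=-0.01253+0.003361j  V(n3)=-9.795e-05-0.0003342j

-0.01253+0.003361j V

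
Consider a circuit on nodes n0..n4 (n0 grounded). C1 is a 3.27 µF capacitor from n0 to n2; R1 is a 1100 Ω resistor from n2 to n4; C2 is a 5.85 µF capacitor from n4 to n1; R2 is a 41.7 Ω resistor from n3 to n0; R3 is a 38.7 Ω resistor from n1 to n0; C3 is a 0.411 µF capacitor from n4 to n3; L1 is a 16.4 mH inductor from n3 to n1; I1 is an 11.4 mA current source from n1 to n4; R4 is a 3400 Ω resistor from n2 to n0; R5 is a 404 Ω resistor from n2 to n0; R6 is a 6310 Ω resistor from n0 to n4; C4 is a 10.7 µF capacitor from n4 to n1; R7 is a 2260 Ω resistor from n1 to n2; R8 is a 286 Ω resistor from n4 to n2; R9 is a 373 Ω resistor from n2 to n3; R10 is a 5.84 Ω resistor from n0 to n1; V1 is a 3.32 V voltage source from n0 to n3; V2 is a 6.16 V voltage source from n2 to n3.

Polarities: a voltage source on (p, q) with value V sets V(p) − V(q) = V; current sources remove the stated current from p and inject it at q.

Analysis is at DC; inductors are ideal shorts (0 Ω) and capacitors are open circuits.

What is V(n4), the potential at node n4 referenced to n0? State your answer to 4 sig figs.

Element admittances at DC:
  Y(C1) = 0.000 S between n0,n2
  Y(R1) = 0.0009091 S between n2,n4
  Y(C2) = 0.000 S between n4,n1
  Y(R2) = 0.02398 S between n3,n0
  Y(R3) = 0.02584 S between n1,n0
  Y(C3) = 0.000 S between n4,n3
  L1: short n3↔n1 (DC inductor)
  I1: injects 0.0114 A into n4 (from n1)
  Y(R4) = 0.0002941 S between n2,n0
  Y(R5) = 0.002475 S between n2,n0
  Y(R6) = 0.0001585 S between n0,n4
  Y(C4) = 0.000 S between n4,n1
  Y(R7) = 0.0004425 S between n1,n2
  Y(R8) = 0.003497 S between n4,n2
  Y(R9) = 0.002681 S between n2,n3
  Y(R10) = 0.1712 S between n0,n1
  V1: constraint V(n0)−V(n3) = 3.32
  V2: constraint V(n2)−V(n3) = 6.16
Assemble and solve the 7×7 MNA system:
  V(n1)=-3.320  V(n2)=2.840  V(n3)=-3.320  V(n4)=5.239
  i(L1)=-0.6456  i(V1)=-0.7252  i(V2)=-0.01654

5.239 V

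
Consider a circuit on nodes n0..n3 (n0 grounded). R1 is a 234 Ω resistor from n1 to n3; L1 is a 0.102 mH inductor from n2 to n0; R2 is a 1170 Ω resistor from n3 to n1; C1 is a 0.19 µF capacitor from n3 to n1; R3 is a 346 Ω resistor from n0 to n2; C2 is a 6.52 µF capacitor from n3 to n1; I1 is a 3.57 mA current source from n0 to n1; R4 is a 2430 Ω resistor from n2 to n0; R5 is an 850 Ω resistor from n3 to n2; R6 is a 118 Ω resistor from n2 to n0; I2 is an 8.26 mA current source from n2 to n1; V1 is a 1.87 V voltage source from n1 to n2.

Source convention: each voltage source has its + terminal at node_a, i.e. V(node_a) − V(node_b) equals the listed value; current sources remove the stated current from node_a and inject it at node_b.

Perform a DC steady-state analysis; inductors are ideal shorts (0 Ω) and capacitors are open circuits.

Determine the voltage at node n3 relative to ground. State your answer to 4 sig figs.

Element admittances at DC:
  Y(R1) = 0.004274 S between n1,n3
  L1: short n2↔n0 (DC inductor)
  Y(R2) = 0.0008547 S between n3,n1
  Y(C1) = 0.000 S between n3,n1
  Y(R3) = 0.002890 S between n0,n2
  Y(C2) = 0.000 S between n3,n1
  I1: injects 0.00357 A into n1 (from n0)
  Y(R4) = 0.0004115 S between n2,n0
  Y(R5) = 0.001176 S between n3,n2
  Y(R6) = 0.008475 S between n2,n0
  I2: injects 0.00826 A into n1 (from n2)
  V1: constraint V(n1)−V(n2) = 1.87
Assemble and solve the 5×5 MNA system:
  V(n1)=1.870  V(n2)=0.000  V(n3)=1.521
  i(L1)=0.003570  i(V1)=0.01004

1.521 V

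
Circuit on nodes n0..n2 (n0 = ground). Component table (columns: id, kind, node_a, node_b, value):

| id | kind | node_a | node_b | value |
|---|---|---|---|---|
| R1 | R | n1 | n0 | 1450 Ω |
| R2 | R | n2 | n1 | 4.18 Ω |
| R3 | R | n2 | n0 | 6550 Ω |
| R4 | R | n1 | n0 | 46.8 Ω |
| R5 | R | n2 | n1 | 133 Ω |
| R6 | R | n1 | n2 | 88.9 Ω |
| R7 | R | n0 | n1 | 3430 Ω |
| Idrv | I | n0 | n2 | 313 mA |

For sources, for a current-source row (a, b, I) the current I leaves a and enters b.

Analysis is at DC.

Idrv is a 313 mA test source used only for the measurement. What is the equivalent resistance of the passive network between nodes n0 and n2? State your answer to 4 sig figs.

R_eq = 48.26 Ω

Element admittances at DC:
  Y(R1) = 0.0006897 S between n1,n0
  Y(R2) = 0.2392 S between n2,n1
  Y(R3) = 0.0001527 S between n2,n0
  Y(R4) = 0.02137 S between n1,n0
  Y(R5) = 0.007519 S between n2,n1
  Y(R6) = 0.01125 S between n1,n2
  Y(R7) = 0.0002915 S between n0,n1
  Idrv: injects 0.313 A into n2 (from n0)
Assemble and solve the 2×2 MNA system:
  V(n1)=13.90  V(n2)=15.11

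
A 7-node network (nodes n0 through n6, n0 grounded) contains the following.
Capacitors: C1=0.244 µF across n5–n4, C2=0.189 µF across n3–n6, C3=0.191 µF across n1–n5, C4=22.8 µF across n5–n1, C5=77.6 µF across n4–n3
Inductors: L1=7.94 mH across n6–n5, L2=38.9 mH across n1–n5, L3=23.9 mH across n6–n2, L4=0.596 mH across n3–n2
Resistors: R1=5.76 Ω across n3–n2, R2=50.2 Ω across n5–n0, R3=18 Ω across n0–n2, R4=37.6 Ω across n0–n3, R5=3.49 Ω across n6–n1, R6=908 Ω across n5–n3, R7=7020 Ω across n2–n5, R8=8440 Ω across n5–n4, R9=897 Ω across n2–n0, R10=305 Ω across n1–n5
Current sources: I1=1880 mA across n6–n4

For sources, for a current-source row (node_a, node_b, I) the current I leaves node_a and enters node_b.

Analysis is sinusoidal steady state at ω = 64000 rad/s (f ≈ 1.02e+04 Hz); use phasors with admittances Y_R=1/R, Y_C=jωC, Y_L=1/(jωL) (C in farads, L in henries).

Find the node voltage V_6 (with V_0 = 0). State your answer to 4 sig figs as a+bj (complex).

Apply KCL at each of the 6 non-ground nodes and solve the resulting linear system.
Node n1: branches {L2, R5, C3, R10, C4} → V_1 = -22.50+39.87j
Node n2: branches {R1, R3, R7, L3, R9, L4} → V_2 = 4.862-8.483j
Node n3: branches {R1, R4, C2, R6, C5, L4} → V_3 = 6.686-11.14j
Node n4: branches {C1, R8, C5, I1} → V_4 = 6.594-11.35j
Node n5: branches {C1, L1, L2, R2, R6, R7, R8, C3, R10, C4} → V_5 = -22.76+39.00j
Node n6: branches {L1, C2, R5, L3, I1} → V_6 = -26.98+41.19j

-26.98+41.19j V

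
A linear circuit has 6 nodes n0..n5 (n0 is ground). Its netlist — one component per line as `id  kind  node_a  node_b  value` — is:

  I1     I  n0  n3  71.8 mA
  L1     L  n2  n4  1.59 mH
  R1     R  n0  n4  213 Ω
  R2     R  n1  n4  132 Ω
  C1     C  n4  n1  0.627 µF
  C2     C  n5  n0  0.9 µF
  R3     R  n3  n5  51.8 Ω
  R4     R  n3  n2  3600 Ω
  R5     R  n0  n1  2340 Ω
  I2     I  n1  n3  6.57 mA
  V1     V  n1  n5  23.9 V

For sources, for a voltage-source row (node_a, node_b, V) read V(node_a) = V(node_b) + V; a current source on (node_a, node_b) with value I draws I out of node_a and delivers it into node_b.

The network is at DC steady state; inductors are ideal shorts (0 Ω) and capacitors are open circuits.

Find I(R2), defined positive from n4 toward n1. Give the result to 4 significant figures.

-0.06549 A

Apply KCL at each of the 5 non-ground nodes and solve the resulting linear system.
Node n1: branches {R2, C1, R5, I2, V1} → V_1 = 21.94
Node n2: branches {L1, R4} → V_2 = 13.30
Node n3: branches {I1, R3, R4, I2} → V_3 = 2.259
Node n4: branches {L1, R1, R2, C1} → V_4 = 13.30
Node n5: branches {C2, R3, V1} → V_5 = -1.959
Source currents: i(L1)=-0.003066, i(V1)=-0.08144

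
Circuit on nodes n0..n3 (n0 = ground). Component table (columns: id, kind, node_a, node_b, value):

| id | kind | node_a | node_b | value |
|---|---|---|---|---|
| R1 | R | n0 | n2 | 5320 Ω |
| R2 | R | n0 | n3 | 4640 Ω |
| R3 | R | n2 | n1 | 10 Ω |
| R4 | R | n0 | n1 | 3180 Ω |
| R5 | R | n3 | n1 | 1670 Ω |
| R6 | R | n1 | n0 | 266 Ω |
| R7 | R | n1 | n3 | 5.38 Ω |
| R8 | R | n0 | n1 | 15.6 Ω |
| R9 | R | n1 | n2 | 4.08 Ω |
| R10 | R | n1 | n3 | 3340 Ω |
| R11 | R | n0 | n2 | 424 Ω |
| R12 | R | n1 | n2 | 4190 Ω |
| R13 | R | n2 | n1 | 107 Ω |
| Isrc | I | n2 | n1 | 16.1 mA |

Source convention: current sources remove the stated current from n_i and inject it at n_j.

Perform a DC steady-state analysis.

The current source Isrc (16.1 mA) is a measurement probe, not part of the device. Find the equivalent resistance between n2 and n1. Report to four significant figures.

Apply KCL at each of the 3 non-ground nodes and solve the resulting linear system.
Node n1: branches {R3, R4, R5, R6, R7, R8, R9, R10, R12, R13, Isrc} → V_1 = 0.001618
Node n2: branches {R1, R3, R9, R11, R12, R13, Isrc} → V_2 = -0.04346
Node n3: branches {R2, R5, R7, R10} → V_3 = 0.001616

R_eq = 2.800 Ω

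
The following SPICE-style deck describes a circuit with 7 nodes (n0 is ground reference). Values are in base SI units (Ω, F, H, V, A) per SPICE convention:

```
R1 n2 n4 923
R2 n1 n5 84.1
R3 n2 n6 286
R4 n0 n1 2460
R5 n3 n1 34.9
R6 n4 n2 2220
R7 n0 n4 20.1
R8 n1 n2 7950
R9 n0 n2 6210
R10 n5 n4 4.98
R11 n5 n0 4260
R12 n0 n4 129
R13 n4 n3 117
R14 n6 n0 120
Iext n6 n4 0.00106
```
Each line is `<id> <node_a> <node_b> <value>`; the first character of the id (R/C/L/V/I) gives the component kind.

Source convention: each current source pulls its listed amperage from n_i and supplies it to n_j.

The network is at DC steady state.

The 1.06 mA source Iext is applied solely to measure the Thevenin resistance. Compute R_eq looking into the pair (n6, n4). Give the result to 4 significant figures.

R_eq = 118.2 Ω

Apply KCL at each of the 6 non-ground nodes and solve the resulting linear system.
Node n1: branches {R2, R4, R5, R8} → V_1 = 0.01494
Node n2: branches {R1, R3, R6, R8, R9} → V_2 = -0.06701
Node n3: branches {R5, R13} → V_3 = 0.01516
Node n4: branches {R1, R6, R7, R10, R12, R13, Iext} → V_4 = 0.01587
Node n5: branches {R2, R10, R11} → V_5 = 0.01580
Node n6: branches {R3, R14, Iext} → V_6 = -0.1094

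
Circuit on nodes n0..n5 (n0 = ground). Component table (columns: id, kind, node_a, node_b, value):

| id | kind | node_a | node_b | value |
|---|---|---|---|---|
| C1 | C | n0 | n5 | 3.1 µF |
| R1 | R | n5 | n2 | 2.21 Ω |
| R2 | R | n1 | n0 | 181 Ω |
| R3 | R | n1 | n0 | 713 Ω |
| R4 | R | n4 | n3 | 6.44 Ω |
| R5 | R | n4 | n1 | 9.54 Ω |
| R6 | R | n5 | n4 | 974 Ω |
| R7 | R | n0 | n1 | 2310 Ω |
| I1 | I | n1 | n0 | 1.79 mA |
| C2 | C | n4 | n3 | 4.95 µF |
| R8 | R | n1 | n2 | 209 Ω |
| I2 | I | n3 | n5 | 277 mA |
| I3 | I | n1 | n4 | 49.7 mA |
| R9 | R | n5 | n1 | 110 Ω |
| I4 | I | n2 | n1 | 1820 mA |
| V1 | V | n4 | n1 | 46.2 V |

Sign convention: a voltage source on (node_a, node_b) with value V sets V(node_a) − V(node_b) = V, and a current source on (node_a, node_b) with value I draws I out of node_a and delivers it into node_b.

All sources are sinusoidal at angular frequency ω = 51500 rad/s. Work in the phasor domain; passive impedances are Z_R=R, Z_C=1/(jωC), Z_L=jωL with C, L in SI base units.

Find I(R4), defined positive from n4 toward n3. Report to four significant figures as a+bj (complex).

Element admittances at ω=51500 rad/s:
  Y(C1) = 0.000+0.1596j S between n0,n5
  Y(R1) = 0.4525+0.000j S between n5,n2
  Y(R2) = 0.005525+0.000j S between n1,n0
  Y(R3) = 0.001403+0.000j S between n1,n0
  Y(R4) = 0.1553+0.000j S between n4,n3
  Y(R5) = 0.1048+0.000j S between n4,n1
  Y(R6) = 0.001027+0.000j S between n5,n4
  Y(R7) = 0.0004329+0.000j S between n0,n1
  I1: injects 0.00179 A into n0 (from n1)
  Y(C2) = 0.000+0.2549j S between n4,n3
  Y(R8) = 0.004785+0.000j S between n1,n2
  I2: injects 0.277 A into n5 (from n3)
  I3: injects 0.0497 A into n4 (from n1)
  Y(R9) = 0.009091+0.000j S between n5,n1
  I4: injects 1.82 A into n1 (from n2)
  V1: constraint V(n4)−V(n1) = 46.2
Assemble and solve the 6×6 MNA system:
  V(n1)=66.33+2.052j  V(n2)=-3.380+3.059j  V(n3)=112.0+2.845j  V(n4)=112.5+2.052j  V(n5)=-0.09461+3.069j
  i(V1)=-5.186+0.001044j

0.07496-0.1231j A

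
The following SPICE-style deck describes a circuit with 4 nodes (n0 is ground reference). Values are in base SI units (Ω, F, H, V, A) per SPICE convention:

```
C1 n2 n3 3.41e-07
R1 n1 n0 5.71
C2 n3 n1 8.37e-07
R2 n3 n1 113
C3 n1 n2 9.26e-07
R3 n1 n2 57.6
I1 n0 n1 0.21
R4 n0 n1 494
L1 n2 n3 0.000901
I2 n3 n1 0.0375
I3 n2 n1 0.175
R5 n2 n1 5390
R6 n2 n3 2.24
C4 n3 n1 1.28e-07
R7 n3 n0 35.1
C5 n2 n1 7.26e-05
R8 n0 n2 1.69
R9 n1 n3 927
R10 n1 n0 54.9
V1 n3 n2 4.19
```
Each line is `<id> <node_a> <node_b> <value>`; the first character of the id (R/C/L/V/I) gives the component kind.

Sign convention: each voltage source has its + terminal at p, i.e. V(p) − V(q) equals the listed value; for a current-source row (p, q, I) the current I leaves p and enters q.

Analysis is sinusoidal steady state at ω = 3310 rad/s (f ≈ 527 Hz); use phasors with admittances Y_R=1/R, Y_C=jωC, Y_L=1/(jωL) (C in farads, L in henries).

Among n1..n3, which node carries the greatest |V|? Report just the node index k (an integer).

Element admittances at ω=3310 rad/s:
  Y(C1) = 0.000+0.001129j S between n2,n3
  Y(R1) = 0.1751+0.000j S between n1,n0
  Y(C2) = 0.000+0.002770j S between n3,n1
  Y(R2) = 0.008850+0.000j S between n3,n1
  Y(C3) = 0.000+0.003065j S between n1,n2
  Y(R3) = 0.01736+0.000j S between n1,n2
  I1: injects 0.21 A into n1 (from n0)
  Y(R4) = 0.002024+0.000j S between n0,n1
  Y(L1) = 0.000-0.3353j S between n2,n3
  I2: injects 0.0375 A into n1 (from n3)
  I3: injects 0.175 A into n1 (from n2)
  Y(R5) = 0.0001855+0.000j S between n2,n1
  Y(R6) = 0.4464+0.000j S between n2,n3
  Y(C4) = 0.000+0.0004237j S between n3,n1
  Y(R7) = 0.02849+0.000j S between n3,n0
  Y(C5) = 0.000+0.2403j S between n2,n1
  Y(R8) = 0.5917+0.000j S between n0,n2
  Y(R9) = 0.001079+0.000j S between n1,n3
  Y(R10) = 0.01821+0.000j S between n1,n0
  V1: constraint V(n3)−V(n2) = 4.19
Assemble and solve the 4×4 MNA system:
  V(n1)=0.7837-0.8842j  V(n2)=-0.1007+0.2785j  V(n3)=4.089+0.2785j
  i(V1)=-2.054+1.370j

3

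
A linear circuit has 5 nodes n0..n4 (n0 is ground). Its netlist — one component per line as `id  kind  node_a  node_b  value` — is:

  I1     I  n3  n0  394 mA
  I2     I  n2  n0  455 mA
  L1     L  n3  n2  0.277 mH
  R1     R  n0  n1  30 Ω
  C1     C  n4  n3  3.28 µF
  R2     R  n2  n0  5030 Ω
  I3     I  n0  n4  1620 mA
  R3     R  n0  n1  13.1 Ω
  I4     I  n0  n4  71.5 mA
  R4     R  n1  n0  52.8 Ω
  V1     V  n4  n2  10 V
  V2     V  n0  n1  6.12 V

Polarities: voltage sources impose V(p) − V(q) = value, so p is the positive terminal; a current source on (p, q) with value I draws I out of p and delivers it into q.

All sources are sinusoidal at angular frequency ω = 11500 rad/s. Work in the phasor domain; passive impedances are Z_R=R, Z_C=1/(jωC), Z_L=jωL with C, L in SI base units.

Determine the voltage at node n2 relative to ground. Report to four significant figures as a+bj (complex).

Element admittances at ω=11500 rad/s:
  I1: injects 0.394 A into n0 (from n3)
  I2: injects 0.455 A into n0 (from n2)
  Y(L1) = 0.000-0.3139j S between n3,n2
  Y(R1) = 0.03333+0.000j S between n0,n1
  Y(C1) = 0.000+0.03772j S between n4,n3
  Y(R2) = 0.0001988+0.000j S between n2,n0
  I3: injects 1.62 A into n4 (from n0)
  Y(R3) = 0.07634+0.000j S between n0,n1
  I4: injects 0.0715 A into n4 (from n0)
  Y(R4) = 0.01894+0.000j S between n1,n0
  V1: constraint V(n4)−V(n2) = 10
  V2: constraint V(n0)−V(n1) = 6.12
Assemble and solve the 6×6 MNA system:
  V(n1)=-6.120+0.000j  V(n2)=4238+0.000j  V(n3)=4236-1.426j  V(n4)=4248+0.000j
  i(V1)=1.745-0.4287j  i(V2)=-0.7871+0.000j

4238+0.000j V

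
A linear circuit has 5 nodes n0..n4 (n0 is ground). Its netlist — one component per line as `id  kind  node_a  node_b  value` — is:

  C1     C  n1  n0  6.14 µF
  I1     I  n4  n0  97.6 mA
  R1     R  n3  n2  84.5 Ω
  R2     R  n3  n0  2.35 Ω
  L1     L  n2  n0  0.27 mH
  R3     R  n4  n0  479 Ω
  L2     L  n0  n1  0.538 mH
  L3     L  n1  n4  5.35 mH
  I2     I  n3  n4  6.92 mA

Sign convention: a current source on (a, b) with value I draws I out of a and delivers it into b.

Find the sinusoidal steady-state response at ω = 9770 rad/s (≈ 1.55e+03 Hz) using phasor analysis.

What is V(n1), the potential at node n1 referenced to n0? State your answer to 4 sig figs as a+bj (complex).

-0.08578-0.6854j V

Apply KCL at each of the 4 non-ground nodes and solve the resulting linear system.
Node n1: branches {C1, L2, L3} → V_1 = -0.08578-0.6854j
Node n2: branches {R1, L1} → V_2 = -1.499e-05-0.0004935j
Node n3: branches {R1, R2, I2} → V_3 = -0.01582-1.335e-05j
Node n4: branches {I1, R3, L3, I2} → V_4 = -0.6698-5.352j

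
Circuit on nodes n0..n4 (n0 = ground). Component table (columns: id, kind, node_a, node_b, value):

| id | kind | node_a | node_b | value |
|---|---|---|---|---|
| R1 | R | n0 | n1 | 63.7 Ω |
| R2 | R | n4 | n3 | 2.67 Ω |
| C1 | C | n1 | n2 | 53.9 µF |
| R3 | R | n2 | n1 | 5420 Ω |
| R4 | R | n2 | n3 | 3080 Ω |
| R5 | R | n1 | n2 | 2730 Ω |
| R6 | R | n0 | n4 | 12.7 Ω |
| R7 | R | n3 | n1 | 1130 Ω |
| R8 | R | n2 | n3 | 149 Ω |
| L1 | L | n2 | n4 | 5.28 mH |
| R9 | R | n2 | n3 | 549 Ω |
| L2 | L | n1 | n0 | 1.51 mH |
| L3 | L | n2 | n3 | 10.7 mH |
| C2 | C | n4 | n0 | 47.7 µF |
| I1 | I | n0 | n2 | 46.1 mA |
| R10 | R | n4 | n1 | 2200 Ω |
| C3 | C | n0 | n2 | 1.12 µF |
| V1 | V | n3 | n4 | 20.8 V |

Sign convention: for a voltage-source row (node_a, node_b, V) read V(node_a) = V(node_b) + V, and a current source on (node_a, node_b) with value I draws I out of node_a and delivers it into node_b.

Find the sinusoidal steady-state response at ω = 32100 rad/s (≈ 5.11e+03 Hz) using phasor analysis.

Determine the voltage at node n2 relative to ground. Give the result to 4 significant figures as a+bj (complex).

8.427-4.303j V

Element admittances at ω=32100 rad/s:
  Y(R1) = 0.01570+0.000j S between n0,n1
  Y(R2) = 0.3745+0.000j S between n4,n3
  Y(C1) = 0.000+1.730j S between n1,n2
  Y(R3) = 0.0001845+0.000j S between n2,n1
  Y(R4) = 0.0003247+0.000j S between n2,n3
  Y(R5) = 0.0003663+0.000j S between n1,n2
  Y(R6) = 0.07874+0.000j S between n0,n4
  Y(R7) = 0.0008850+0.000j S between n3,n1
  Y(R8) = 0.006711+0.000j S between n2,n3
  Y(L1) = 0.000-0.005900j S between n2,n4
  Y(R9) = 0.001821+0.000j S between n2,n3
  Y(L2) = 0.000-0.02063j S between n1,n0
  Y(L3) = 0.000-0.002911j S between n2,n3
  Y(C2) = 0.000+1.531j S between n4,n0
  I1: injects 0.0461 A into n2 (from n0)
  Y(R10) = 0.0004545+0.000j S between n4,n1
  Y(C3) = 0.000+0.03595j S between n0,n2
  V1: constraint V(n3)−V(n4) = 20.8
Assemble and solve the 5×5 MNA system:
  V(n1)=8.572-4.280j  V(n2)=8.427-4.303j  V(n3)=20.76+0.09890j  V(n4)=-0.04358+0.09890j
  i(V1)=-7.923-0.006971j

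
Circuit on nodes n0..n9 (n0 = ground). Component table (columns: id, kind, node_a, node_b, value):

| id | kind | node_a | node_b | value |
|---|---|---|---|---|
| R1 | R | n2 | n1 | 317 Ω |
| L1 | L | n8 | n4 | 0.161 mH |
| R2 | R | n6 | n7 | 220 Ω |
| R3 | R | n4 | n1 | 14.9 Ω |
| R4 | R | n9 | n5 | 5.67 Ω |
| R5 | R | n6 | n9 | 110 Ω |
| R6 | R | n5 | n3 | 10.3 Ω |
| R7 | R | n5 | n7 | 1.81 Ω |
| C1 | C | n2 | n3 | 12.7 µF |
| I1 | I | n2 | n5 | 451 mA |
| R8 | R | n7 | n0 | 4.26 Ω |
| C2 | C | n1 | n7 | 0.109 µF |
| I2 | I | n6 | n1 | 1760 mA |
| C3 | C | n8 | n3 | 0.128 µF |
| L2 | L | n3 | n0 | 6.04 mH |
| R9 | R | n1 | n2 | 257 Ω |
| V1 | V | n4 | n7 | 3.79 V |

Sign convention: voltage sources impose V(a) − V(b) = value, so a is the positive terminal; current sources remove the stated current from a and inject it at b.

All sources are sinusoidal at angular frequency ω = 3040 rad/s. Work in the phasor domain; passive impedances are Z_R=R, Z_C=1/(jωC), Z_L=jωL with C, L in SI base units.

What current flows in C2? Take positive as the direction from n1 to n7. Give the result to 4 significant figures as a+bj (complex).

-9.936e-05+0.008893j A

Apply KCL at each of the 9 non-ground nodes and solve the resulting linear system.
Node n1: branches {R1, R3, C2, I2, R9} → V_1 = 27.36-0.1999j
Node n2: branches {R1, C1, I1, R9} → V_2 = -2.906+3.919j
Node n3: branches {R6, C1, C3, L2} → V_3 = -2.154-2.240j
Node n4: branches {L1, R3, V1} → V_4 = 4.310-0.4998j
Node n5: branches {R4, R6, R7, I1} → V_5 = -0.9547-0.7587j
Node n6: branches {R2, R5, I2} → V_6 = -133.9-0.6695j
Node n7: branches {R2, R7, R8, C2, V1} → V_7 = 0.5197-0.4998j
Node n8: branches {L1, C3} → V_8 = 4.311-0.4994j
Node n9: branches {R4, R5} → V_9 = -7.470-0.7543j
Source currents: i(V1)=1.548+0.01761j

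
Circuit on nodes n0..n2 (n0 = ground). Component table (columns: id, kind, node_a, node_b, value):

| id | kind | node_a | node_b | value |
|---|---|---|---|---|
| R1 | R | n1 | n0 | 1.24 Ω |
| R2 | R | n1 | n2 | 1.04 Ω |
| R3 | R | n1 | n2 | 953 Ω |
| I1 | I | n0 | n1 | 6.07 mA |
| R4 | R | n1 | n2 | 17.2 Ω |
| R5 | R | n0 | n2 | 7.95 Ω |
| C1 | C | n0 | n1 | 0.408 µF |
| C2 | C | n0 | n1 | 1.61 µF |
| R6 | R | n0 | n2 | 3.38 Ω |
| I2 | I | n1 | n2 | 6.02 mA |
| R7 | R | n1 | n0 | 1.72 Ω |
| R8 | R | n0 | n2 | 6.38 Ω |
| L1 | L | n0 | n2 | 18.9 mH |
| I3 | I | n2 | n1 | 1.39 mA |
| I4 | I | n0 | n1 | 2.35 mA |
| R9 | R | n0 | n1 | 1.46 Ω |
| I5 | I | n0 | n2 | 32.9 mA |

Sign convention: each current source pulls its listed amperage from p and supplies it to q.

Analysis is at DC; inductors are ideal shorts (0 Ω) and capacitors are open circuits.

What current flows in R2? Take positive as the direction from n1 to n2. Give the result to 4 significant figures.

0.001178 A

Apply KCL at each of the 2 non-ground nodes and solve the resulting linear system.
Node n1: branches {R1, R2, R3, I1, R4, C1, C2, I2, R7, I3, I4, R9} → V_1 = 0.001225
Node n2: branches {R2, R3, R4, R5, R6, I2, R8, L1, I3, I5} → V_2 = 0.000
Source currents: i(L1)=-0.03878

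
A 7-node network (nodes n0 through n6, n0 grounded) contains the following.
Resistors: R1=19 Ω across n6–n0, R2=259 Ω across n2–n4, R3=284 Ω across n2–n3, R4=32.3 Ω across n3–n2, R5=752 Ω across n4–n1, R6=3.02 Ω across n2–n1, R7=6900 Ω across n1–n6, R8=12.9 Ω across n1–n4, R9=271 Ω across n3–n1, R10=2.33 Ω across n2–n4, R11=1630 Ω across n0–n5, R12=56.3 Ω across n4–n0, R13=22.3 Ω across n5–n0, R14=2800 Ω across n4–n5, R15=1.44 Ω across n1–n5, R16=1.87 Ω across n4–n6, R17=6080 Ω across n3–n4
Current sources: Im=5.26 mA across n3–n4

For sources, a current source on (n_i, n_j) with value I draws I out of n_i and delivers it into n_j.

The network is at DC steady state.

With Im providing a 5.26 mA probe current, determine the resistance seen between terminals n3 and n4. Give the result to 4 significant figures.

Apply KCL at each of the 6 non-ground nodes and solve the resulting linear system.
Node n1: branches {R5, R6, R7, R8, R9, R15} → V_1 = -0.005296
Node n2: branches {R2, R3, R4, R6, R10} → V_2 = -0.006530
Node n3: branches {R3, R4, R9, R17, Im} → V_3 = -0.1436
Node n4: branches {R2, R5, R8, R10, R12, R14, R16, R17, Im} → V_4 = 0.003439
Node n5: branches {R11, R13, R14, R15} → V_5 = -0.004967
Node n6: branches {R1, R7, R16} → V_6 = 0.003129

R_eq = 27.95 Ω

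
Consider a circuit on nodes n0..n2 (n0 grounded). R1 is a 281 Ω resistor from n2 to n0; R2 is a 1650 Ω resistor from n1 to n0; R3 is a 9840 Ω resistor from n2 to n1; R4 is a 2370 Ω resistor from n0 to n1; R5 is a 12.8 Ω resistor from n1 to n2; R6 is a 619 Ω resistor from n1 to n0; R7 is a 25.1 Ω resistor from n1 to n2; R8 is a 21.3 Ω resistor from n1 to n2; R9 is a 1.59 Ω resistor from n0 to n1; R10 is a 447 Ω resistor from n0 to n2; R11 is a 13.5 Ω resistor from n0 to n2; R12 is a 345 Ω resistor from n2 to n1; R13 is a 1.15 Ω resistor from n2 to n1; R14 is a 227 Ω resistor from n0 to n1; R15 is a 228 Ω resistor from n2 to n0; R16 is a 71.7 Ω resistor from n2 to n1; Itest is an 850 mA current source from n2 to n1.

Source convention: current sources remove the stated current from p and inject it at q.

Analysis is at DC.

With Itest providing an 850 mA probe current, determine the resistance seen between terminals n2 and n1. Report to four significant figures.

Apply KCL at each of the 2 non-ground nodes and solve the resulting linear system.
Node n1: branches {R2, R3, R4, R5, R6, R7, R8, R9, R12, R13, R14, R16, Itest} → V_1 = 0.08832
Node n2: branches {R1, R3, R5, R7, R8, R10, R11, R12, R13, R15, R16, Itest} → V_2 = -0.6667

R_eq = 0.8882 Ω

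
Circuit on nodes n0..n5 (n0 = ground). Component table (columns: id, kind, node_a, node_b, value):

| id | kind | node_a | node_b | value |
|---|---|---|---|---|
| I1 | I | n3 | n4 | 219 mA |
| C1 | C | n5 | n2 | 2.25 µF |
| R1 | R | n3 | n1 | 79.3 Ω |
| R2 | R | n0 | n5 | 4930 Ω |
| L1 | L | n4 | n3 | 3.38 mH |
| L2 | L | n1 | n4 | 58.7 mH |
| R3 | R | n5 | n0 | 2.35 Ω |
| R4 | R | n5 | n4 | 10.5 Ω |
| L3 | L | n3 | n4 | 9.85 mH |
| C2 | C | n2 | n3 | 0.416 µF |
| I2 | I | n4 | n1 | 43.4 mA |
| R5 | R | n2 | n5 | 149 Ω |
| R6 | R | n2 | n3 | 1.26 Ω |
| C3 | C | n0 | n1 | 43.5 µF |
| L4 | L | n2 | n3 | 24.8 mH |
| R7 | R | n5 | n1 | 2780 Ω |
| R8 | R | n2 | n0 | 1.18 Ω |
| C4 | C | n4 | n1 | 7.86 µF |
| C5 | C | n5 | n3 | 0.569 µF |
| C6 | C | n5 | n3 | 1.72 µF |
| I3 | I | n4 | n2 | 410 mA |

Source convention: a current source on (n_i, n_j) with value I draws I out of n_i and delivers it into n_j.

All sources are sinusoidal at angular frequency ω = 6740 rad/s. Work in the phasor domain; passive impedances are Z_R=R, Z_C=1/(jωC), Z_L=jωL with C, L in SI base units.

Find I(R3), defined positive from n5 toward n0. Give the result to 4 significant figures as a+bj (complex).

-0.2068-0.01566j A

Apply KCL at each of the 5 non-ground nodes and solve the resulting linear system.
Node n1: branches {R1, L2, I2, C3, R7, C4} → V_1 = -0.3660-0.1892j
Node n2: branches {C1, C2, R5, R6, L4, R8, I3} → V_2 = 0.1786+0.1451j
Node n3: branches {I1, R1, L1, L3, C2, R6, L4, C5, C6} → V_3 = -0.1458+0.3130j
Node n4: branches {I1, L1, L2, R4, L3, I2, C4, I3} → V_4 = -2.620-0.3745j
Node n5: branches {C1, R2, R3, R4, R5, R7, C5, C6} → V_5 = -0.4859-0.03681j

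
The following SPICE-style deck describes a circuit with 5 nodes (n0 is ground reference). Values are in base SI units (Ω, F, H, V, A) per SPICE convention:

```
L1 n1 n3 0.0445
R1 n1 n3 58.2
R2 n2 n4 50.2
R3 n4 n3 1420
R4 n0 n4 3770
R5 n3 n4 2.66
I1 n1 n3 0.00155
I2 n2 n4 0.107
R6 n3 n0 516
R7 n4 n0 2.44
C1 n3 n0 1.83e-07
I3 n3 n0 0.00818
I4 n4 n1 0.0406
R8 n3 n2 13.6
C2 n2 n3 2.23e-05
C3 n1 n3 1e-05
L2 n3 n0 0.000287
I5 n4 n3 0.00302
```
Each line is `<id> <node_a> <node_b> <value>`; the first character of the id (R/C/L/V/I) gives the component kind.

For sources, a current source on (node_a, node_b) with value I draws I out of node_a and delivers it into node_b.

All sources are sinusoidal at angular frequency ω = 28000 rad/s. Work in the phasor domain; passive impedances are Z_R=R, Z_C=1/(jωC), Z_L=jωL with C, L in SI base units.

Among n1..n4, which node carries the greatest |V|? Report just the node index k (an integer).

1

Element admittances at ω=28000 rad/s:
  Y(L1) = 0.000-0.0008026j S between n1,n3
  Y(R1) = 0.01718+0.000j S between n1,n3
  Y(R2) = 0.01992+0.000j S between n2,n4
  Y(R3) = 0.0007042+0.000j S between n4,n3
  Y(R4) = 0.0002653+0.000j S between n0,n4
  Y(R5) = 0.3759+0.000j S between n3,n4
  I1: injects 0.00155 A into n3 (from n1)
  I2: injects 0.107 A into n4 (from n2)
  Y(R6) = 0.001938+0.000j S between n3,n0
  Y(R7) = 0.4098+0.000j S between n4,n0
  Y(C1) = 0.000+0.005124j S between n3,n0
  I3: injects 0.00818 A into n0 (from n3)
  I4: injects 0.0406 A into n1 (from n4)
  Y(R8) = 0.07353+0.000j S between n3,n2
  Y(C2) = 0.000+0.6244j S between n2,n3
  Y(C3) = 0.000+0.2800j S between n1,n3
  Y(L2) = 0.000-0.1244j S between n3,n0
  I5: injects 0.00302 A into n3 (from n4)
Assemble and solve the 4×4 MNA system:
  V(n1)=-0.1348-0.2315j  V(n2)=-0.1661+0.07100j  V(n3)=-0.1433-0.09214j  V(n4)=0.007539-0.04127j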